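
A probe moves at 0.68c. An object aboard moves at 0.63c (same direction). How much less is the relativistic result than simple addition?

Classical: u' + v = 0.63 + 0.68 = 1.31c
Relativistic: u = (0.63 + 0.68)/(1 + 0.4284) = 1.31/1.4284 = 0.9171c
Difference: 1.31 - 0.9171 = 0.3929c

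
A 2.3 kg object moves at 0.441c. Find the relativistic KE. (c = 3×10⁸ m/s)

γ = 1/√(1 - 0.441²) = 1.1142
γ - 1 = 0.1142
KE = (γ-1)mc² = 0.1142 × 2.3 × (3×10⁸)² = 2.364×10¹⁶ J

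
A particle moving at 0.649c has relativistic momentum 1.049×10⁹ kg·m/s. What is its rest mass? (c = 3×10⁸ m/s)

γ = 1/√(1 - 0.649²) = 1.3144
v = 0.649 × 3×10⁸ = 1.947×10⁸ m/s
m = p/(γv) = 1.049×10⁹/(1.3144 × 1.947×10⁸) = 4.099 kg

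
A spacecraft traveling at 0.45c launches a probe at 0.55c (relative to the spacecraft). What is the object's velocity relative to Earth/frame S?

u = (u' + v)/(1 + u'v/c²)
Numerator: 0.55 + 0.45 = 1
Denominator: 1 + 0.2475 = 1.2475
u = 1/1.2475 = 0.8016c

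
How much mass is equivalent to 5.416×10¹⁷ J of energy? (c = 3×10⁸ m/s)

From E = mc², we get m = E/c²
c² = (3×10⁸)² = 9×10¹⁶ m²/s²
m = 5.416×10¹⁷ / 9×10¹⁶ = 6.018 kg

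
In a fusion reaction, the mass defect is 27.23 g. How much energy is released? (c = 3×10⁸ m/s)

Convert mass defect: Δm = 27.23 g = 0.02723 kg
E = Δm·c² = 0.02723 × (3×10⁸)²
= 0.02723 × 9×10¹⁶ = 2.451×10¹⁵ J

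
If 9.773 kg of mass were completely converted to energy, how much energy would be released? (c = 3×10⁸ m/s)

Using E = mc²:
c² = (3×10⁸)² = 9×10¹⁶ m²/s²
E = 9.773 × 9×10¹⁶ = 8.796×10¹⁷ J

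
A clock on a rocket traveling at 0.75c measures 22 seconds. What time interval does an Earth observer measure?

Proper time Δt₀ = 22 seconds
γ = 1/√(1 - 0.75²) = 1.512
Δt = γΔt₀ = 1.512 × 22 = 33.26 seconds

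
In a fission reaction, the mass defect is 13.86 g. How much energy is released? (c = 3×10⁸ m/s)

Convert mass defect: Δm = 13.86 g = 0.01386 kg
E = Δm·c² = 0.01386 × (3×10⁸)²
= 0.01386 × 9×10¹⁶ = 1.247×10¹⁵ J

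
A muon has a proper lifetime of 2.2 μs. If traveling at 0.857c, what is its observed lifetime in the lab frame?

Proper lifetime τ₀ = 2.2 μs
γ = 1/√(1 - 0.857²) = 1.9406
τ = γτ₀ = 1.9406 × 2.2 μs = 4.269 μs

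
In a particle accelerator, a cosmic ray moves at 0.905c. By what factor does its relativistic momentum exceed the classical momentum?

p_rel = γmv, p_class = mv
Ratio = γ = 1/√(1 - 0.905²)
= 1/√(0.180975) = 2.351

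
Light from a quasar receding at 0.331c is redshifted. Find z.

β = 0.331
(1+β)/(1-β) = 1.331/0.669 = 1.9895
√(1.9895) = 1.4105
z = 1.4105 - 1 = 0.4105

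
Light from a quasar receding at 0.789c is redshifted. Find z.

β = 0.789
(1+β)/(1-β) = 1.789/0.211 = 8.479
√(8.479) = 2.912
z = 2.912 - 1 = 1.912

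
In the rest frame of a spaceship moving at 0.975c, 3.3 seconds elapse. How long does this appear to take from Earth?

Proper time Δt₀ = 3.3 seconds
γ = 1/√(1 - 0.975²) = 4.500
Δt = γΔt₀ = 4.500 × 3.3 = 14.85 seconds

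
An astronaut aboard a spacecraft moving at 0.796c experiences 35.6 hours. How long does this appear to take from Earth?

Proper time Δt₀ = 35.6 hours
γ = 1/√(1 - 0.796²) = 1.652
Δt = γΔt₀ = 1.652 × 35.6 = 58.81 hours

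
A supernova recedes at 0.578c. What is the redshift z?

β = 0.578
(1+β)/(1-β) = 1.578/0.422 = 3.7393
√(3.7393) = 1.9337
z = 1.9337 - 1 = 0.9337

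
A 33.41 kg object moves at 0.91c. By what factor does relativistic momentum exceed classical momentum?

p_rel = γmv, p_class = mv
Ratio = γ = 1/√(1 - 0.91²) = 2.412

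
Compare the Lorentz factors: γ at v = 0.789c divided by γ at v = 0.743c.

γ₁ = 1/√(1 - 0.789²) = 1.6276
γ₂ = 1/√(1 - 0.743²) = 1.4941
γ₁/γ₂ = 1.6276/1.4941 = 1.089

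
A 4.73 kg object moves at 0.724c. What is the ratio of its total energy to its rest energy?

E = γmc², E₀ = mc²
E/E₀ = γ = 1/√(1 - 0.724²) = 1.450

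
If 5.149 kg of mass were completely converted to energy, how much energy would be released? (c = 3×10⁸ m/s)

Using E = mc²:
c² = (3×10⁸)² = 9×10¹⁶ m²/s²
E = 5.149 × 9×10¹⁶ = 4.634×10¹⁷ J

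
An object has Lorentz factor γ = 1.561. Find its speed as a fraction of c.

From γ = 1/√(1 - v²/c²):
1/γ² = 1/1.561² = 0.4104
v²/c² = 1 - 0.4104 = 0.5896
v/c = √(0.5896) = 0.7679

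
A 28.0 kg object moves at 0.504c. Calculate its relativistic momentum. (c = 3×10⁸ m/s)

γ = 1/√(1 - 0.504²) = 1.1578
v = 0.504 × 3×10⁸ = 1.512×10⁸ m/s
p = γmv = 1.1578 × 28.0 × 1.512×10⁸ = 4.902×10⁹ kg·m/s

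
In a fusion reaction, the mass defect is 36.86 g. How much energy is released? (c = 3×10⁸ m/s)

Convert mass defect: Δm = 36.86 g = 0.03686 kg
E = Δm·c² = 0.03686 × (3×10⁸)²
= 0.03686 × 9×10¹⁶ = 3.317×10¹⁵ J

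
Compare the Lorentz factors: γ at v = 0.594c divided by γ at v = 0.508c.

γ₁ = 1/√(1 - 0.594²) = 1.243
γ₂ = 1/√(1 - 0.508²) = 1.161
γ₁/γ₂ = 1.243/1.161 = 1.071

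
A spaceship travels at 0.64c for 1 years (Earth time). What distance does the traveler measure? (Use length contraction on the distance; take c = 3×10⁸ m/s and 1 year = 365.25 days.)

Earth distance: d = v × t = 0.64c × 1 yr = 6.0591×10¹⁵ m
γ = 1.3014
d' = d/γ = 6.0591×10¹⁵/1.3014 = 4.656×10¹⁵ m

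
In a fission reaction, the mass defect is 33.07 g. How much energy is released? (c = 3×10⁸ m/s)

Convert mass defect: Δm = 33.07 g = 0.03307 kg
E = Δm·c² = 0.03307 × (3×10⁸)²
= 0.03307 × 9×10¹⁶ = 2.976×10¹⁵ J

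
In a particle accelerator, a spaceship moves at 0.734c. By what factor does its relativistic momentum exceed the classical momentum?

p_rel = γmv, p_class = mv
Ratio = γ = 1/√(1 - 0.734²)
= 1/√(0.461244) = 1.472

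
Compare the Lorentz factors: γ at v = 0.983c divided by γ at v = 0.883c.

γ₁ = 1/√(1 - 0.983²) = 5.446
γ₂ = 1/√(1 - 0.883²) = 2.131
γ₁/γ₂ = 5.446/2.131 = 2.556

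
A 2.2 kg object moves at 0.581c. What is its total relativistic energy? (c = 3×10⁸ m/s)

γ = 1/√(1 - 0.581²) = 1.229
mc² = 2.2 × (3×10⁸)² = 1.980×10¹⁷ J
E = γmc² = 1.229 × 1.980×10¹⁷ = 2.433×10¹⁷ J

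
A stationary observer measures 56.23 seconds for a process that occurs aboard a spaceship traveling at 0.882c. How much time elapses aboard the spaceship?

Dilated time Δt = 56.23 seconds
γ = 1/√(1 - 0.882²) = 2.122
Δt₀ = Δt/γ = 56.23/2.122 = 26.50 seconds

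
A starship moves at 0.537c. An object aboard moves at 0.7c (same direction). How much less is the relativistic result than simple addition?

Classical: u' + v = 0.7 + 0.537 = 1.237c
Relativistic: u = (0.7 + 0.537)/(1 + 0.3759) = 1.237/1.3759 = 0.8990c
Difference: 1.237 - 0.8990 = 0.3380c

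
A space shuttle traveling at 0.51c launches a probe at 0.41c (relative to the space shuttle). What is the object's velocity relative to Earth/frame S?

u = (u' + v)/(1 + u'v/c²)
Numerator: 0.41 + 0.51 = 0.92
Denominator: 1 + 0.2091 = 1.2091
u = 0.92/1.2091 = 0.7609c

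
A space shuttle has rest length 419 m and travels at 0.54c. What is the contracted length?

Proper length L₀ = 419 m
γ = 1/√(1 - 0.54²) = 1.188
L = L₀/γ = 419/1.188 = 352.7 m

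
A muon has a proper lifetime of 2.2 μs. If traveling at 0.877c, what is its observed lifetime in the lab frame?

Proper lifetime τ₀ = 2.2 μs
γ = 1/√(1 - 0.877²) = 2.0812
τ = γτ₀ = 2.0812 × 2.2 μs = 4.579 μs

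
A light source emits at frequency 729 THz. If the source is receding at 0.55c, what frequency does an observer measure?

β = v/c = 0.55
(1-β)/(1+β) = 0.45/1.55 = 0.2903
Doppler factor = √(0.2903) = 0.5388
f_obs = 729 × 0.5388 = 392.8 THz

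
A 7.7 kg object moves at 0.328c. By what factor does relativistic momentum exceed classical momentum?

p_rel = γmv, p_class = mv
Ratio = γ = 1/√(1 - 0.328²) = 1.059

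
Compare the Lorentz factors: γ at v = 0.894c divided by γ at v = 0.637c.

γ₁ = 1/√(1 - 0.894²) = 2.2318
γ₂ = 1/√(1 - 0.637²) = 1.2972
γ₁/γ₂ = 2.2318/1.2972 = 1.720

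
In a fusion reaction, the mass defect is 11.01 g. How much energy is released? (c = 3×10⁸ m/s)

Convert mass defect: Δm = 11.01 g = 0.01101 kg
E = Δm·c² = 0.01101 × (3×10⁸)²
= 0.01101 × 9×10¹⁶ = 9.909×10¹⁴ J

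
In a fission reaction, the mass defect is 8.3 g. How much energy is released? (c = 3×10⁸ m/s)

Convert mass defect: Δm = 8.3 g = 0.0083 kg
E = Δm·c² = 0.0083 × (3×10⁸)²
= 0.0083 × 9×10¹⁶ = 7.470×10¹⁴ J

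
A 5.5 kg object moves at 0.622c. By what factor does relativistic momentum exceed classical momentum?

p_rel = γmv, p_class = mv
Ratio = γ = 1/√(1 - 0.622²) = 1.277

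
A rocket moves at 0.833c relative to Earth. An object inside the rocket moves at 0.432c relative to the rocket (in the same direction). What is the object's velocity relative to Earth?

u = (u' + v)/(1 + u'v/c²)
Numerator: 0.432 + 0.833 = 1.265
Denominator: 1 + 0.359856 = 1.359856
u = 1.265/1.359856 = 0.9302c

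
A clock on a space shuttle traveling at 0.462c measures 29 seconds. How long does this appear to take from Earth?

Proper time Δt₀ = 29 seconds
γ = 1/√(1 - 0.462²) = 1.1275
Δt = γΔt₀ = 1.1275 × 29 = 32.70 seconds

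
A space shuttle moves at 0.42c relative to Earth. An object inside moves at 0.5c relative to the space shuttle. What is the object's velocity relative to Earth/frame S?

u = (u' + v)/(1 + u'v/c²)
Numerator: 0.5 + 0.42 = 0.92
Denominator: 1 + 0.21 = 1.21
u = 0.92/1.21 = 0.7603c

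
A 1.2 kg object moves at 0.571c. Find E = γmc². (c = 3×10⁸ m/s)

γ = 1/√(1 - 0.571²) = 1.2181
mc² = 1.2 × (3×10⁸)² = 1.080×10¹⁷ J
E = γmc² = 1.2181 × 1.080×10¹⁷ = 1.316×10¹⁷ J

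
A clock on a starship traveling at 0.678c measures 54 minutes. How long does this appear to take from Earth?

Proper time Δt₀ = 54 minutes
γ = 1/√(1 - 0.678²) = 1.3604
Δt = γΔt₀ = 1.3604 × 54 = 73.46 minutes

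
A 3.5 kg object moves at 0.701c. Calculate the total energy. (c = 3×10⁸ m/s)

γ = 1/√(1 - 0.701²) = 1.4022
mc² = 3.5 × (3×10⁸)² = 3.150×10¹⁷ J
E = γmc² = 1.4022 × 3.150×10¹⁷ = 4.417×10¹⁷ J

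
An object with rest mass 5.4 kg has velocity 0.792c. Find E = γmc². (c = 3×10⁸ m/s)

γ = 1/√(1 - 0.792²) = 1.6379
mc² = 5.4 × (3×10⁸)² = 4.860×10¹⁷ J
E = γmc² = 1.6379 × 4.860×10¹⁷ = 7.960×10¹⁷ J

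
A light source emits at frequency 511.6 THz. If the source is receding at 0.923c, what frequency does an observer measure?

β = v/c = 0.923
(1-β)/(1+β) = 0.077/1.923 = 0.04004
Doppler factor = √(0.04004) = 0.2001
f_obs = 511.6 × 0.2001 = 102.4 THz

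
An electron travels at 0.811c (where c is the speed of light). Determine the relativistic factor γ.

v/c = 0.811, so (v/c)² = 0.657721
1 - (v/c)² = 0.342279
γ = 1/√(0.342279) = 1.709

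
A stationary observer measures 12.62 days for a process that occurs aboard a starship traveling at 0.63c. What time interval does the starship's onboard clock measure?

Dilated time Δt = 12.62 days
γ = 1/√(1 - 0.63²) = 1.28767
Δt₀ = Δt/γ = 12.62/1.28767 = 9.801 days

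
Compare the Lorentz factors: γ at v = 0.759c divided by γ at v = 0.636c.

γ₁ = 1/√(1 - 0.759²) = 1.536
γ₂ = 1/√(1 - 0.636²) = 1.296
γ₁/γ₂ = 1.536/1.296 = 1.185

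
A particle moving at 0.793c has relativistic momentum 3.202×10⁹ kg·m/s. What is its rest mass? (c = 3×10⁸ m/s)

γ = 1/√(1 - 0.793²) = 1.6414
v = 0.793 × 3×10⁸ = 2.379×10⁸ m/s
m = p/(γv) = 3.202×10⁹/(1.6414 × 2.379×10⁸) = 8.200 kg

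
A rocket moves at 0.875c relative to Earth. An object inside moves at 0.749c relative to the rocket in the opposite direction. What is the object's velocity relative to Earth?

Object's velocity in rocket frame is u' = -0.749c
u = (u' + v)/(1 + u'v/c²) = (v - 0.749)/(1 - 0.749·v/c²)
Numerator: 0.875 - 0.749 = 0.126
Denominator: 1 - 0.655375 = 0.344625
u = 0.126/0.344625 = 0.3656c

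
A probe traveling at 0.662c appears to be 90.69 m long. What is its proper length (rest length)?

Contracted length L = 90.69 m
γ = 1/√(1 - 0.662²) = 1.334
L₀ = γL = 1.334 × 90.69 = 121.0 m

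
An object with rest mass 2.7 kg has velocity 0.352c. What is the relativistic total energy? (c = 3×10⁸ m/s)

γ = 1/√(1 - 0.352²) = 1.0684
mc² = 2.7 × (3×10⁸)² = 2.430×10¹⁷ J
E = γmc² = 1.0684 × 2.430×10¹⁷ = 2.596×10¹⁷ J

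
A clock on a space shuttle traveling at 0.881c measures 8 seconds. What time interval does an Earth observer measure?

Proper time Δt₀ = 8 seconds
γ = 1/√(1 - 0.881²) = 2.114
Δt = γΔt₀ = 2.114 × 8 = 16.91 seconds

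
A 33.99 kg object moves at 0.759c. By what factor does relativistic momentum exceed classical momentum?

p_rel = γmv, p_class = mv
Ratio = γ = 1/√(1 - 0.759²) = 1.536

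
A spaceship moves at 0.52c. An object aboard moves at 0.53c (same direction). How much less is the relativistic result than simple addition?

Classical: u' + v = 0.53 + 0.52 = 1.05c
Relativistic: u = (0.53 + 0.52)/(1 + 0.2756) = 1.05/1.2756 = 0.8231c
Difference: 1.05 - 0.8231 = 0.2269c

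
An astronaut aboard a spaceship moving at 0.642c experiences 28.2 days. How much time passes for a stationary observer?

Proper time Δt₀ = 28.2 days
γ = 1/√(1 - 0.642²) = 1.3043
Δt = γΔt₀ = 1.3043 × 28.2 = 36.78 days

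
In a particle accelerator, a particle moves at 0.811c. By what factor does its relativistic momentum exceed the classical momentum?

p_rel = γmv, p_class = mv
Ratio = γ = 1/√(1 - 0.811²)
= 1/√(0.342279) = 1.709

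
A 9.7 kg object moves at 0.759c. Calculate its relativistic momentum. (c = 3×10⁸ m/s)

γ = 1/√(1 - 0.759²) = 1.5359
v = 0.759 × 3×10⁸ = 2.277×10⁸ m/s
p = γmv = 1.5359 × 9.7 × 2.277×10⁸ = 3.392×10⁹ kg·m/s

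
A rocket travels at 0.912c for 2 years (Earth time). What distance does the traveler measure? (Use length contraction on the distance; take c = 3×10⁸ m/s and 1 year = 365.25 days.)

Earth distance: d = v × t = 0.912c × 2 yr = 1.7268×10¹⁶ m
γ = 2.4379
d' = d/γ = 1.7268×10¹⁶/2.4379 = 7.083×10¹⁵ m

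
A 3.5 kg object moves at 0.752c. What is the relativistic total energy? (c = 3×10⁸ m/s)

γ = 1/√(1 - 0.752²) = 1.517
mc² = 3.5 × (3×10⁸)² = 3.150×10¹⁷ J
E = γmc² = 1.517 × 3.150×10¹⁷ = 4.779×10¹⁷ J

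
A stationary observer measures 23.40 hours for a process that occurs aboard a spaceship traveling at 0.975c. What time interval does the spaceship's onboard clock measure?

Dilated time Δt = 23.40 hours
γ = 1/√(1 - 0.975²) = 4.500
Δt₀ = Δt/γ = 23.40/4.500 = 5.200 hours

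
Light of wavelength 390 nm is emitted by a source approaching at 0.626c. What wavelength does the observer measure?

β = 0.626
Wavelength Doppler factor = √(0.374/1.626) = √(0.2300) = 0.4796
λ_obs = 390 × 0.4796 = 187.0 nm (blueshift)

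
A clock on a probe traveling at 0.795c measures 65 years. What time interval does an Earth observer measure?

Proper time Δt₀ = 65 years
γ = 1/√(1 - 0.795²) = 1.649
Δt = γΔt₀ = 1.649 × 65 = 107.2 years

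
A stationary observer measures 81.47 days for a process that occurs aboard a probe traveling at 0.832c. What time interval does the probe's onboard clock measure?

Dilated time Δt = 81.47 days
γ = 1/√(1 - 0.832²) = 1.8025
Δt₀ = Δt/γ = 81.47/1.8025 = 45.20 days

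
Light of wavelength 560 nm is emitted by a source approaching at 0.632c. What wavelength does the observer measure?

β = 0.632
Wavelength Doppler factor = √(0.368/1.632) = √(0.2255) = 0.4749
λ_obs = 560 × 0.4749 = 265.9 nm (blueshift)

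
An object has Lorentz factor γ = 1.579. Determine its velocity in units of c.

From γ = 1/√(1 - v²/c²):
1/γ² = 1/1.579² = 0.4011
v²/c² = 1 - 0.4011 = 0.5989
v/c = √(0.5989) = 0.7739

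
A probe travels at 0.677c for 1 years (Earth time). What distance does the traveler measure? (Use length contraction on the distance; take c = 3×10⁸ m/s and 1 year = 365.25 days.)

Earth distance: d = v × t = 0.677c × 1 yr = 6.4093×10¹⁵ m
γ = 1.3587
d' = d/γ = 6.4093×10¹⁵/1.3587 = 4.717×10¹⁵ m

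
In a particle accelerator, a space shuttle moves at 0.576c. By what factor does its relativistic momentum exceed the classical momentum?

p_rel = γmv, p_class = mv
Ratio = γ = 1/√(1 - 0.576²)
= 1/√(0.668224) = 1.223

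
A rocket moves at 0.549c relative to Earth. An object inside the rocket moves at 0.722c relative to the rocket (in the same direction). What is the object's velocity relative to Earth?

u = (u' + v)/(1 + u'v/c²)
Numerator: 0.722 + 0.549 = 1.271
Denominator: 1 + 0.396378 = 1.396378
u = 1.271/1.396378 = 0.9102c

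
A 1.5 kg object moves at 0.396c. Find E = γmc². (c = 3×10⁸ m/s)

γ = 1/√(1 - 0.396²) = 1.089
mc² = 1.5 × (3×10⁸)² = 1.350×10¹⁷ J
E = γmc² = 1.089 × 1.350×10¹⁷ = 1.470×10¹⁷ J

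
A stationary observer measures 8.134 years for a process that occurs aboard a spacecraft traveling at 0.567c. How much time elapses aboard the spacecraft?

Dilated time Δt = 8.134 years
γ = 1/√(1 - 0.567²) = 1.214
Δt₀ = Δt/γ = 8.134/1.214 = 6.700 years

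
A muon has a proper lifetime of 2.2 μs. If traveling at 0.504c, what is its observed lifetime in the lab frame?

Proper lifetime τ₀ = 2.2 μs
γ = 1/√(1 - 0.504²) = 1.1578
τ = γτ₀ = 1.1578 × 2.2 μs = 2.547 μs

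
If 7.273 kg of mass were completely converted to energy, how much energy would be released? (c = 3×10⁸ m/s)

Using E = mc²:
c² = (3×10⁸)² = 9×10¹⁶ m²/s²
E = 7.273 × 9×10¹⁶ = 6.546×10¹⁷ J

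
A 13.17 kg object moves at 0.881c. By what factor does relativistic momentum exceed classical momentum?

p_rel = γmv, p_class = mv
Ratio = γ = 1/√(1 - 0.881²) = 2.114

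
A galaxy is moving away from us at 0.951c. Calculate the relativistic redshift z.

β = 0.951
(1+β)/(1-β) = 1.951/0.049 = 39.82
√(39.82) = 6.310
z = 6.310 - 1 = 5.310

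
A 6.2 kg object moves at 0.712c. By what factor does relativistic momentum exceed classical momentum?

p_rel = γmv, p_class = mv
Ratio = γ = 1/√(1 - 0.712²) = 1.424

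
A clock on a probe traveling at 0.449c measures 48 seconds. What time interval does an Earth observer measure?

Proper time Δt₀ = 48 seconds
γ = 1/√(1 - 0.449²) = 1.1192
Δt = γΔt₀ = 1.1192 × 48 = 53.72 seconds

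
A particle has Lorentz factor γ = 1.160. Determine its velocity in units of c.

From γ = 1/√(1 - v²/c²):
1/γ² = 1/1.160² = 0.7432
v²/c² = 1 - 0.7432 = 0.2568
v/c = √(0.2568) = 0.5068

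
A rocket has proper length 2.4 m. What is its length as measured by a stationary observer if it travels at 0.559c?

Proper length L₀ = 2.4 m
γ = 1/√(1 - 0.559²) = 1.206
L = L₀/γ = 2.4/1.206 = 1.990 m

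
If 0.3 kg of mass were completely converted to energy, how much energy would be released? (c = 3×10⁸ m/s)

Using E = mc²:
c² = (3×10⁸)² = 9×10¹⁶ m²/s²
E = 0.3 × 9×10¹⁶ = 2.700×10¹⁶ J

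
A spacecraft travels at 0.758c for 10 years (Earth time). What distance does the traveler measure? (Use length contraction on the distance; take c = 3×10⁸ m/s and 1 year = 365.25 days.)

Earth distance: d = v × t = 0.758c × 10 yr = 7.176×10¹⁶ m
γ = 1.533
d' = d/γ = 7.176×10¹⁶/1.533 = 4.681×10¹⁶ m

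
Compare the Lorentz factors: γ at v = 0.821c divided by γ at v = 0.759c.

γ₁ = 1/√(1 - 0.821²) = 1.7515
γ₂ = 1/√(1 - 0.759²) = 1.5359
γ₁/γ₂ = 1.7515/1.5359 = 1.140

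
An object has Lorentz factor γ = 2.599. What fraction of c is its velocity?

From γ = 1/√(1 - v²/c²):
1/γ² = 1/2.599² = 0.1480
v²/c² = 1 - 0.1480 = 0.8520
v/c = √(0.8520) = 0.9230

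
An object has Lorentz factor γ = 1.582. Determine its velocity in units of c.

From γ = 1/√(1 - v²/c²):
1/γ² = 1/1.582² = 0.3996
v²/c² = 1 - 0.3996 = 0.6004
v/c = √(0.6004) = 0.7749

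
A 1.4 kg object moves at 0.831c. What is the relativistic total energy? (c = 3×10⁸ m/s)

γ = 1/√(1 - 0.831²) = 1.798
mc² = 1.4 × (3×10⁸)² = 1.260×10¹⁷ J
E = γmc² = 1.798 × 1.260×10¹⁷ = 2.265×10¹⁷ J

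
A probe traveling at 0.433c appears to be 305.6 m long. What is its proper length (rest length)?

Contracted length L = 305.6 m
γ = 1/√(1 - 0.433²) = 1.1094
L₀ = γL = 1.1094 × 305.6 = 339.0 m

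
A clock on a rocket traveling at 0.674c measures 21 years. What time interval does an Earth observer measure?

Proper time Δt₀ = 21 years
γ = 1/√(1 - 0.674²) = 1.354
Δt = γΔt₀ = 1.354 × 21 = 28.43 years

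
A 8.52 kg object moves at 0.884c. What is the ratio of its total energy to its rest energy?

E = γmc², E₀ = mc²
E/E₀ = γ = 1/√(1 - 0.884²) = 2.139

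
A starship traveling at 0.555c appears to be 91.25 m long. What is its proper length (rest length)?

Contracted length L = 91.25 m
γ = 1/√(1 - 0.555²) = 1.202
L₀ = γL = 1.202 × 91.25 = 109.7 m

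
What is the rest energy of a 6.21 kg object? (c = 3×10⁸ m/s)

c² = (3×10⁸)² = 9.000×10¹⁶ m²/s²
E₀ = mc² = 6.21 × 9.000×10¹⁶ = 5.589×10¹⁷ J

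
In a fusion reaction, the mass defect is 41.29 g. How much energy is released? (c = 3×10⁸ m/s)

Convert mass defect: Δm = 41.29 g = 0.04129 kg
E = Δm·c² = 0.04129 × (3×10⁸)²
= 0.04129 × 9×10¹⁶ = 3.716×10¹⁵ J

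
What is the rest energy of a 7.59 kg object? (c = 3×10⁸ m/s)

c² = (3×10⁸)² = 9.000×10¹⁶ m²/s²
E₀ = mc² = 7.59 × 9.000×10¹⁶ = 6.831×10¹⁷ J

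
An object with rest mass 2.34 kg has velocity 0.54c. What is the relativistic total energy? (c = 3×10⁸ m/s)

γ = 1/√(1 - 0.54²) = 1.188
mc² = 2.34 × (3×10⁸)² = 2.106×10¹⁷ J
E = γmc² = 1.188 × 2.106×10¹⁷ = 2.502×10¹⁷ J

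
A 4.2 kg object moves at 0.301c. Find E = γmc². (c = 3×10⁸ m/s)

γ = 1/√(1 - 0.301²) = 1.0486
mc² = 4.2 × (3×10⁸)² = 3.780×10¹⁷ J
E = γmc² = 1.0486 × 3.780×10¹⁷ = 3.964×10¹⁷ J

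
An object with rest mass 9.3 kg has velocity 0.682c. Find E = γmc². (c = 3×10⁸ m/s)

γ = 1/√(1 - 0.682²) = 1.367
mc² = 9.3 × (3×10⁸)² = 8.370×10¹⁷ J
E = γmc² = 1.367 × 8.370×10¹⁷ = 1.144×10¹⁸ J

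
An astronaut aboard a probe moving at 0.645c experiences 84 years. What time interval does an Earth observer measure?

Proper time Δt₀ = 84 years
γ = 1/√(1 - 0.645²) = 1.3086
Δt = γΔt₀ = 1.3086 × 84 = 109.9 years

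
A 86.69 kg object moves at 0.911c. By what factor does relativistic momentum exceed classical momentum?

p_rel = γmv, p_class = mv
Ratio = γ = 1/√(1 - 0.911²) = 2.425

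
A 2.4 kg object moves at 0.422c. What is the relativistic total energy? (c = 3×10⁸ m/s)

γ = 1/√(1 - 0.422²) = 1.10303
mc² = 2.4 × (3×10⁸)² = 2.160×10¹⁷ J
E = γmc² = 1.10303 × 2.160×10¹⁷ = 2.383×10¹⁷ J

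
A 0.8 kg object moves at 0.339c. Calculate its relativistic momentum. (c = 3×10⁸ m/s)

γ = 1/√(1 - 0.339²) = 1.0629
v = 0.339 × 3×10⁸ = 1.017×10⁸ m/s
p = γmv = 1.0629 × 0.8 × 1.017×10⁸ = 8.648×10⁷ kg·m/s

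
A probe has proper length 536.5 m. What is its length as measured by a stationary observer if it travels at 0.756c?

Proper length L₀ = 536.5 m
γ = 1/√(1 - 0.756²) = 1.5277
L = L₀/γ = 536.5/1.5277 = 351.2 m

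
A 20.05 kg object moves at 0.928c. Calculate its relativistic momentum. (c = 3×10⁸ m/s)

γ = 1/√(1 - 0.928²) = 2.684
v = 0.928 × 3×10⁸ = 2.784×10⁸ m/s
p = γmv = 2.684 × 20.05 × 2.784×10⁸ = 1.498×10¹⁰ kg·m/s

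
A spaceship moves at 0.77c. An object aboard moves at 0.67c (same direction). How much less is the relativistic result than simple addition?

Classical: u' + v = 0.67 + 0.77 = 1.44c
Relativistic: u = (0.67 + 0.77)/(1 + 0.5159) = 1.44/1.5159 = 0.9499c
Difference: 1.44 - 0.9499 = 0.4901c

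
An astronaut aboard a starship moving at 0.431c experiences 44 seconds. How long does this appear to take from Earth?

Proper time Δt₀ = 44 seconds
γ = 1/√(1 - 0.431²) = 1.1082
Δt = γΔt₀ = 1.1082 × 44 = 48.76 seconds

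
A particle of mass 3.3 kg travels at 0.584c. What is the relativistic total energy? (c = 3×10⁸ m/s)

γ = 1/√(1 - 0.584²) = 1.232
mc² = 3.3 × (3×10⁸)² = 2.970×10¹⁷ J
E = γmc² = 1.232 × 2.970×10¹⁷ = 3.659×10¹⁷ J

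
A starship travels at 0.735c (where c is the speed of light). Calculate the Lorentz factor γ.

v/c = 0.735, so (v/c)² = 0.540225
1 - (v/c)² = 0.459775
γ = 1/√(0.459775) = 1.475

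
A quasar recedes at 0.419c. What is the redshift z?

β = 0.419
(1+β)/(1-β) = 1.419/0.581 = 2.4423
√(2.4423) = 1.5628
z = 1.5628 - 1 = 0.5628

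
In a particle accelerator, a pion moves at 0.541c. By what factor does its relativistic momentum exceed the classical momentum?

p_rel = γmv, p_class = mv
Ratio = γ = 1/√(1 - 0.541²)
= 1/√(0.707319) = 1.189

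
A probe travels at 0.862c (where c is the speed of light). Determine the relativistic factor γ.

v/c = 0.862, so (v/c)² = 0.743044
1 - (v/c)² = 0.256956
γ = 1/√(0.256956) = 1.973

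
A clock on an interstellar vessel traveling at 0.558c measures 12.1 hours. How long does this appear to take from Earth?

Proper time Δt₀ = 12.1 hours
γ = 1/√(1 - 0.558²) = 1.205
Δt = γΔt₀ = 1.205 × 12.1 = 14.58 hours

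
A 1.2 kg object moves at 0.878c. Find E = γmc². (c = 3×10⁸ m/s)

γ = 1/√(1 - 0.878²) = 2.089
mc² = 1.2 × (3×10⁸)² = 1.080×10¹⁷ J
E = γmc² = 2.089 × 1.080×10¹⁷ = 2.256×10¹⁷ J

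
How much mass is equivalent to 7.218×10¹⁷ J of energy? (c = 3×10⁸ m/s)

From E = mc², we get m = E/c²
c² = (3×10⁸)² = 9×10¹⁶ m²/s²
m = 7.218×10¹⁷ / 9×10¹⁶ = 8.020 kg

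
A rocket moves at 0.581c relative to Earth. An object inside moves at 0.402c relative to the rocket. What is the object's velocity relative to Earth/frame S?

u = (u' + v)/(1 + u'v/c²)
Numerator: 0.402 + 0.581 = 0.983
Denominator: 1 + 0.233562 = 1.233562
u = 0.983/1.233562 = 0.7969c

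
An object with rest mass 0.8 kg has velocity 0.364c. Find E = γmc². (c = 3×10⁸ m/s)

γ = 1/√(1 - 0.364²) = 1.07365
mc² = 0.8 × (3×10⁸)² = 7.200×10¹⁶ J
E = γmc² = 1.07365 × 7.200×10¹⁶ = 7.730×10¹⁶ J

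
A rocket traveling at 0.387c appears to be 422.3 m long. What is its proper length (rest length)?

Contracted length L = 422.3 m
γ = 1/√(1 - 0.387²) = 1.0845
L₀ = γL = 1.0845 × 422.3 = 458.0 m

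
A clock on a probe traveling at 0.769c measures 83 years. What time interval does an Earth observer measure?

Proper time Δt₀ = 83 years
γ = 1/√(1 - 0.769²) = 1.564
Δt = γΔt₀ = 1.564 × 83 = 129.8 years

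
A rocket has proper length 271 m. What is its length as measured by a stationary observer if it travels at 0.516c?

Proper length L₀ = 271 m
γ = 1/√(1 - 0.516²) = 1.1674
L = L₀/γ = 271/1.1674 = 232.1 m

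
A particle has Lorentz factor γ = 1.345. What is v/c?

From γ = 1/√(1 - v²/c²):
1/γ² = 1/1.345² = 0.5528
v²/c² = 1 - 0.5528 = 0.4472
v/c = √(0.4472) = 0.6687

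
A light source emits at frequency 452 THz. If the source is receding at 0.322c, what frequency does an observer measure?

β = v/c = 0.322
(1-β)/(1+β) = 0.678/1.322 = 0.51286
Doppler factor = √(0.51286) = 0.7161
f_obs = 452 × 0.7161 = 323.7 THz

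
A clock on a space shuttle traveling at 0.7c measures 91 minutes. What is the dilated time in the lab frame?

Proper time Δt₀ = 91 minutes
γ = 1/√(1 - 0.7²) = 1.400
Δt = γΔt₀ = 1.400 × 91 = 127.4 minutes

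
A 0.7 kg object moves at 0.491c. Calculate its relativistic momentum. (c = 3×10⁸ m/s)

γ = 1/√(1 - 0.491²) = 1.148
v = 0.491 × 3×10⁸ = 1.473×10⁸ m/s
p = γmv = 1.148 × 0.7 × 1.473×10⁸ = 1.184×10⁸ kg·m/s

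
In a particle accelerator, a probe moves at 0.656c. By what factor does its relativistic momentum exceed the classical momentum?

p_rel = γmv, p_class = mv
Ratio = γ = 1/√(1 - 0.656²)
= 1/√(0.569664) = 1.325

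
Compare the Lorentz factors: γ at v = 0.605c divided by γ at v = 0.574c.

γ₁ = 1/√(1 - 0.605²) = 1.2559
γ₂ = 1/√(1 - 0.574²) = 1.2212
γ₁/γ₂ = 1.2559/1.2212 = 1.028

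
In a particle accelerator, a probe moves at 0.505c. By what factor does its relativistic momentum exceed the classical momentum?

p_rel = γmv, p_class = mv
Ratio = γ = 1/√(1 - 0.505²)
= 1/√(0.744975) = 1.159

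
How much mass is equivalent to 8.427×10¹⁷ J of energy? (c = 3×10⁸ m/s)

From E = mc², we get m = E/c²
c² = (3×10⁸)² = 9×10¹⁶ m²/s²
m = 8.427×10¹⁷ / 9×10¹⁶ = 9.363 kg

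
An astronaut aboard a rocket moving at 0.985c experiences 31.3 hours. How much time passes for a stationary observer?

Proper time Δt₀ = 31.3 hours
γ = 1/√(1 - 0.985²) = 5.795
Δt = γΔt₀ = 5.795 × 31.3 = 181.4 hours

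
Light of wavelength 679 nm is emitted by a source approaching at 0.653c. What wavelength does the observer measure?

β = 0.653
Wavelength Doppler factor = √(0.347/1.653) = √(0.20992) = 0.4582
λ_obs = 679 × 0.4582 = 311.1 nm (blueshift)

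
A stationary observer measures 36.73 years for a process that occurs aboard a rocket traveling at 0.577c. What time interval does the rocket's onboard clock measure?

Dilated time Δt = 36.73 years
γ = 1/√(1 - 0.577²) = 1.2244
Δt₀ = Δt/γ = 36.73/1.2244 = 30.00 years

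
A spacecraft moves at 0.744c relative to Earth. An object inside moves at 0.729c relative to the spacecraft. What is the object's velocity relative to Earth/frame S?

u = (u' + v)/(1 + u'v/c²)
Numerator: 0.729 + 0.744 = 1.473
Denominator: 1 + 0.542376 = 1.542376
u = 1.473/1.542376 = 0.9550c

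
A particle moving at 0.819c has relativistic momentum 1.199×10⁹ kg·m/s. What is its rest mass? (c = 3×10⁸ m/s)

γ = 1/√(1 - 0.819²) = 1.743
v = 0.819 × 3×10⁸ = 2.457×10⁸ m/s
m = p/(γv) = 1.199×10⁹/(1.743 × 2.457×10⁸) = 2.800 kg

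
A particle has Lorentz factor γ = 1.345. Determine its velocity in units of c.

From γ = 1/√(1 - v²/c²):
1/γ² = 1/1.345² = 0.5528
v²/c² = 1 - 0.5528 = 0.4472
v/c = √(0.4472) = 0.6687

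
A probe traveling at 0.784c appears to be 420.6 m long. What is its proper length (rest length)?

Contracted length L = 420.6 m
γ = 1/√(1 - 0.784²) = 1.611
L₀ = γL = 1.611 × 420.6 = 677.6 m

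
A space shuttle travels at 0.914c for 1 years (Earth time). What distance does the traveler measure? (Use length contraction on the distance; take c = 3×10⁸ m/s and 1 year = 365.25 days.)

Earth distance: d = v × t = 0.914c × 1 yr = 8.6531×10¹⁵ m
γ = 2.4648
d' = d/γ = 8.6531×10¹⁵/2.4648 = 3.511×10¹⁵ m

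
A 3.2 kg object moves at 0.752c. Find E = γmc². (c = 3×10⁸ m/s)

γ = 1/√(1 - 0.752²) = 1.517
mc² = 3.2 × (3×10⁸)² = 2.880×10¹⁷ J
E = γmc² = 1.517 × 2.880×10¹⁷ = 4.369×10¹⁷ J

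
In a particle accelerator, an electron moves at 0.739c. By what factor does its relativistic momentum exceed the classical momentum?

p_rel = γmv, p_class = mv
Ratio = γ = 1/√(1 - 0.739²)
= 1/√(0.453879) = 1.484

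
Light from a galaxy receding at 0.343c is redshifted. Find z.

β = 0.343
(1+β)/(1-β) = 1.343/0.657 = 2.044
√(2.044) = 1.4297
z = 1.4297 - 1 = 0.4297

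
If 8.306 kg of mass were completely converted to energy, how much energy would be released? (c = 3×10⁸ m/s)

Using E = mc²:
c² = (3×10⁸)² = 9×10¹⁶ m²/s²
E = 8.306 × 9×10¹⁶ = 7.475×10¹⁷ J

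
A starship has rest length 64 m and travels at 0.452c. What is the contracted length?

Proper length L₀ = 64 m
γ = 1/√(1 - 0.452²) = 1.121
L = L₀/γ = 64/1.121 = 57.09 m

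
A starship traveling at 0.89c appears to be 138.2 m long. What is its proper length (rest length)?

Contracted length L = 138.2 m
γ = 1/√(1 - 0.89²) = 2.193
L₀ = γL = 2.193 × 138.2 = 303.1 m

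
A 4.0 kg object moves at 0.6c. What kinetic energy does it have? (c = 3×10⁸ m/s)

γ = 1/√(1 - 0.6²) = 1.250
γ - 1 = 0.2500
KE = (γ-1)mc² = 0.2500 × 4.0 × (3×10⁸)² = 9.000×10¹⁶ J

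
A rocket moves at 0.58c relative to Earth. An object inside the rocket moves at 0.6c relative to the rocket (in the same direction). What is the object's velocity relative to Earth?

u = (u' + v)/(1 + u'v/c²)
Numerator: 0.6 + 0.58 = 1.18
Denominator: 1 + 0.348 = 1.348
u = 1.18/1.348 = 0.8754c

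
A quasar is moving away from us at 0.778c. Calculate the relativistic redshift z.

β = 0.778
(1+β)/(1-β) = 1.778/0.222 = 8.009
√(8.009) = 2.830
z = 2.830 - 1 = 1.830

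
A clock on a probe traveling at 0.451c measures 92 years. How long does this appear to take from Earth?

Proper time Δt₀ = 92 years
γ = 1/√(1 - 0.451²) = 1.1204
Δt = γΔt₀ = 1.1204 × 92 = 103.1 years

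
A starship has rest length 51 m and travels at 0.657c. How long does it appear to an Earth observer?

Proper length L₀ = 51 m
γ = 1/√(1 - 0.657²) = 1.3265
L = L₀/γ = 51/1.3265 = 38.45 m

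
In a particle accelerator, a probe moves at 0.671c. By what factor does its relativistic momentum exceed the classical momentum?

p_rel = γmv, p_class = mv
Ratio = γ = 1/√(1 - 0.671²)
= 1/√(0.549759) = 1.349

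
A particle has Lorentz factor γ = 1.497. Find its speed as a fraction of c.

From γ = 1/√(1 - v²/c²):
1/γ² = 1/1.497² = 0.4462
v²/c² = 1 - 0.4462 = 0.5538
v/c = √(0.5538) = 0.7442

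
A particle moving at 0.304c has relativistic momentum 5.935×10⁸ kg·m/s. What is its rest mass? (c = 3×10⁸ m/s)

γ = 1/√(1 - 0.304²) = 1.0497
v = 0.304 × 3×10⁸ = 9.120×10⁷ m/s
m = p/(γv) = 5.935×10⁸/(1.0497 × 9.120×10⁷) = 6.200 kg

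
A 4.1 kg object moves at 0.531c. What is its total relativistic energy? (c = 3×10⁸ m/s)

γ = 1/√(1 - 0.531²) = 1.1801
mc² = 4.1 × (3×10⁸)² = 3.690×10¹⁷ J
E = γmc² = 1.1801 × 3.690×10¹⁷ = 4.355×10¹⁷ J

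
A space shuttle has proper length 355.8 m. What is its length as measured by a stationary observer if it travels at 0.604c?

Proper length L₀ = 355.8 m
γ = 1/√(1 - 0.604²) = 1.2547
L = L₀/γ = 355.8/1.2547 = 283.6 m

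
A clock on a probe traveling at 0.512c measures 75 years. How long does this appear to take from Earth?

Proper time Δt₀ = 75 years
γ = 1/√(1 - 0.512²) = 1.16416
Δt = γΔt₀ = 1.16416 × 75 = 87.31 years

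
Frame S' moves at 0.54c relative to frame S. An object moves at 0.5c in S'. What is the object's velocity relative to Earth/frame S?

u = (u' + v)/(1 + u'v/c²)
Numerator: 0.5 + 0.54 = 1.04
Denominator: 1 + 0.27 = 1.27
u = 1.04/1.27 = 0.8189c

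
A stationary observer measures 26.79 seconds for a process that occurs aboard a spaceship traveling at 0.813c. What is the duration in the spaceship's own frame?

Dilated time Δt = 26.79 seconds
γ = 1/√(1 - 0.813²) = 1.717
Δt₀ = Δt/γ = 26.79/1.717 = 15.60 seconds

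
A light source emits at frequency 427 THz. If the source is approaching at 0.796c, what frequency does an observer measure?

β = v/c = 0.796
(1+β)/(1-β) = 1.796/0.204 = 8.804
Doppler factor = √(8.804) = 2.967
f_obs = 427 × 2.967 = 1267 THz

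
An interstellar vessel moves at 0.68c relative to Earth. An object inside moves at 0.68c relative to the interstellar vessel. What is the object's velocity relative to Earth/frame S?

u = (u' + v)/(1 + u'v/c²)
Numerator: 0.68 + 0.68 = 1.36
Denominator: 1 + 0.4624 = 1.4624
u = 1.36/1.4624 = 0.9300c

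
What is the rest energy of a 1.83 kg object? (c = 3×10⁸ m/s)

c² = (3×10⁸)² = 9.000×10¹⁶ m²/s²
E₀ = mc² = 1.83 × 9.000×10¹⁶ = 1.647×10¹⁷ J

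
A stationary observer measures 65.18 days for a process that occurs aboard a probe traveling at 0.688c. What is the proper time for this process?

Dilated time Δt = 65.18 days
γ = 1/√(1 - 0.688²) = 1.378
Δt₀ = Δt/γ = 65.18/1.378 = 47.30 days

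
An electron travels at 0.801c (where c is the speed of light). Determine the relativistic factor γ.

v/c = 0.801, so (v/c)² = 0.641601
1 - (v/c)² = 0.358399
γ = 1/√(0.358399) = 1.670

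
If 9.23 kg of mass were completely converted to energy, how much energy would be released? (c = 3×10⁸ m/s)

Using E = mc²:
c² = (3×10⁸)² = 9×10¹⁶ m²/s²
E = 9.23 × 9×10¹⁶ = 8.307×10¹⁷ J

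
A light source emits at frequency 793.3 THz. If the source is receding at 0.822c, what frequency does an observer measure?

β = v/c = 0.822
(1-β)/(1+β) = 0.178/1.822 = 0.09769
Doppler factor = √(0.09769) = 0.3126
f_obs = 793.3 × 0.3126 = 248.0 THz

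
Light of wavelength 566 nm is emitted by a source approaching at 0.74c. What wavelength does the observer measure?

β = 0.74
Wavelength Doppler factor = √(0.26/1.74) = √(0.14943) = 0.3866
λ_obs = 566 × 0.3866 = 218.8 nm (blueshift)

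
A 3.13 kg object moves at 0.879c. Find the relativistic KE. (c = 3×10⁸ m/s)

γ = 1/√(1 - 0.879²) = 2.0972
γ - 1 = 1.0972
KE = (γ-1)mc² = 1.0972 × 3.13 × (3×10⁸)² = 3.091×10¹⁷ J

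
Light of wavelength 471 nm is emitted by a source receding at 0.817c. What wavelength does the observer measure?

β = 0.817
Wavelength Doppler factor = √(1.817/0.183) = √(9.929) = 3.151
λ_obs = 471 × 3.151 = 1484 nm (redshift)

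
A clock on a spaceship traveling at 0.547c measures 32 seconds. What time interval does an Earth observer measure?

Proper time Δt₀ = 32 seconds
γ = 1/√(1 - 0.547²) = 1.1946
Δt = γΔt₀ = 1.1946 × 32 = 38.23 seconds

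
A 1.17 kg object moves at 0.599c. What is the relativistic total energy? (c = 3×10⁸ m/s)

γ = 1/√(1 - 0.599²) = 1.249
mc² = 1.17 × (3×10⁸)² = 1.053×10¹⁷ J
E = γmc² = 1.249 × 1.053×10¹⁷ = 1.315×10¹⁷ J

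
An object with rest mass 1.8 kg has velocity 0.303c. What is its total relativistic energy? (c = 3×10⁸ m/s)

γ = 1/√(1 - 0.303²) = 1.0493
mc² = 1.8 × (3×10⁸)² = 1.620×10¹⁷ J
E = γmc² = 1.0493 × 1.620×10¹⁷ = 1.700×10¹⁷ J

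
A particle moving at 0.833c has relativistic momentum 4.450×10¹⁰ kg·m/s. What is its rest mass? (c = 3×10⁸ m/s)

γ = 1/√(1 - 0.833²) = 1.8074
v = 0.833 × 3×10⁸ = 2.499×10⁸ m/s
m = p/(γv) = 4.450×10¹⁰/(1.8074 × 2.499×10⁸) = 98.52 kg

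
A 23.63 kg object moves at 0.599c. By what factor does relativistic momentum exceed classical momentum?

p_rel = γmv, p_class = mv
Ratio = γ = 1/√(1 - 0.599²) = 1.249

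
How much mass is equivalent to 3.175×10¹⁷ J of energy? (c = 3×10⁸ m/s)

From E = mc², we get m = E/c²
c² = (3×10⁸)² = 9×10¹⁶ m²/s²
m = 3.175×10¹⁷ / 9×10¹⁶ = 3.528 kg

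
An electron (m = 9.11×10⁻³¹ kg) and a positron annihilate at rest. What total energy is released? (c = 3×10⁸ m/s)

Both particles have the same rest mass, so total mass = 2m
E = 2m·c² = 2 × 9.11×10⁻³¹ × (3×10⁸)²
= 2 × 9.11×10⁻³¹ × 9×10¹⁶
= 1.640×10⁻¹³ J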